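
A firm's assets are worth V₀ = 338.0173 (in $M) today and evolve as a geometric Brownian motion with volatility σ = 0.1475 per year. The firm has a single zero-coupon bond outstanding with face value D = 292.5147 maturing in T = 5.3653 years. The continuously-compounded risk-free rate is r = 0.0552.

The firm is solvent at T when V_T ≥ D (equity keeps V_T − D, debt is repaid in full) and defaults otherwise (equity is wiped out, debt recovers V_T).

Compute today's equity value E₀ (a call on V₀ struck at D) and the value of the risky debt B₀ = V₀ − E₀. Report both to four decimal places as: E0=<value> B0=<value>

E0=124.7494 B0=213.2679

d₁ = [ln(V₀/D) + (r + σ²/2)T] / (σ√T)
   = [ln(338.0173/292.5147) + (0.0552 + 0.5·0.1475²)·5.3653] / (0.1475·√5.3653)
   = [0.144582 + 0.354529] / 0.341656 = 1.460859
d₂ = d₁ − σ√T = 1.460859 − 0.341656 = 1.119203
N(d₁) = 0.927973,  N(d₂) = 0.868473,  e^(−rT) = 0.743665
E₀ = V₀·N(d₁) − D·e^(−rT)·N(d₂)
   = 338.0173·0.927973 − 292.5147·0.743665·0.868473 = 124.749355
B₀ = V₀ − E₀ = 338.0173 − 124.749355 = 213.267945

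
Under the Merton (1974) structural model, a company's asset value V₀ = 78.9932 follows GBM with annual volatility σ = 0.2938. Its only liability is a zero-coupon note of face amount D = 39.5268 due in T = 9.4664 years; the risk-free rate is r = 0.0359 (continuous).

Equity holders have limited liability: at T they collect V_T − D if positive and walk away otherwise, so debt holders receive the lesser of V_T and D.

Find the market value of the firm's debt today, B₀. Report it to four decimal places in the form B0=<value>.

d₁ = [ln(V₀/D) + (r + σ²/2)T] / (σ√T)
   = [ln(78.9932/39.5268) + (0.0359 + 0.5·0.2938²)·9.4664] / (0.2938·√9.4664)
   = [0.692383 + 0.748406] / 0.903950 = 1.593882
d₂ = d₁ − σ√T = 1.593882 − 0.903950 = 0.689932
N(d₁) = 0.944519,  N(d₂) = 0.754882,  e^(−rT) = 0.711882
E₀ = V₀·N(d₁) − D·e^(−rT)·N(d₂)
   = 78.9932·0.944519 − 39.5268·0.711882·0.754882 = 53.369399
B₀ = V₀ − E₀ = 78.9932 − 53.369399 = 25.623801

B0=25.6238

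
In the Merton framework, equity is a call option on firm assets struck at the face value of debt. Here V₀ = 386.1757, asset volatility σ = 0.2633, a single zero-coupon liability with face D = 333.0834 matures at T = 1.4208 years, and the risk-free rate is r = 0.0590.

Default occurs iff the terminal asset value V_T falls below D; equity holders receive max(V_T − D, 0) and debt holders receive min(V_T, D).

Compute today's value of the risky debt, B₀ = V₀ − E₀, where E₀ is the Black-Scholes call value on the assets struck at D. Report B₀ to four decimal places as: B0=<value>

B0=291.9565

d₁ = [ln(V₀/D) + (r + σ²/2)T] / (σ√T)
   = [ln(386.1757/333.0834) + (0.0590 + 0.5·0.2633²)·1.4208] / (0.2633·√1.4208)
   = [0.147900 + 0.133077] / 0.313847 = 0.895267
d₂ = d₁ − σ√T = 0.895267 − 0.313847 = 0.581421
N(d₁) = 0.814678,  N(d₂) = 0.719522,  e^(−rT) = 0.919590
E₀ = V₀·N(d₁) − D·e^(−rT)·N(d₂)
   = 386.1757·0.814678 − 333.0834·0.919590·0.719522 = 94.219202
B₀ = V₀ − E₀ = 386.1757 − 94.219202 = 291.956498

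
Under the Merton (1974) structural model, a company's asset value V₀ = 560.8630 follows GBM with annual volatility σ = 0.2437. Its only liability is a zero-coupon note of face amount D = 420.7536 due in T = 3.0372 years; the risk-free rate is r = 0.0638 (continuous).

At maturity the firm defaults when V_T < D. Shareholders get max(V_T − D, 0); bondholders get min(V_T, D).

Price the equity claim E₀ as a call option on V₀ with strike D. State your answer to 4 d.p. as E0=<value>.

d₁ = [ln(V₀/D) + (r + σ²/2)T] / (σ√T)
   = [ln(560.8630/420.7536) + (0.0638 + 0.5·0.2437²)·3.0372] / (0.2437·√3.0372)
   = [0.287429 + 0.283963] / 0.424710 = 1.345370
d₂ = d₁ − σ√T = 1.345370 − 0.424710 = 0.920660
N(d₁) = 0.910747,  N(d₂) = 0.821386,  e^(−rT) = 0.823845
E₀ = V₀·N(d₁) − D·e^(−rT)·N(d₂)
   = 560.8630·0.910747 − 420.7536·0.823845·0.821386 = 226.082714

E0=226.0827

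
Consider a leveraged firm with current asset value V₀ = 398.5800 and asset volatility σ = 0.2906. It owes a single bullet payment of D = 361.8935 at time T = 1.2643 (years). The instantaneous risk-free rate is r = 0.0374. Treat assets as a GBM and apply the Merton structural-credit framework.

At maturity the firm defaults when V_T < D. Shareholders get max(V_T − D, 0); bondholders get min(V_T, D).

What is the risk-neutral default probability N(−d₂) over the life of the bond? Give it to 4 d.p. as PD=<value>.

d₁ = [ln(V₀/D) + (r + σ²/2)T] / (σ√T)
   = [ln(398.5800/361.8935) + (0.0374 + 0.5·0.2906²)·1.2643] / (0.2906·√1.2643)
   = [0.096558 + 0.100669] / 0.326754 = 0.603595
d₂ = d₁ − σ√T = 0.603595 − 0.326754 = 0.276842
risk-neutral PD = N(−d₂) = N(-0.276842) = 0.390951

PD=0.3910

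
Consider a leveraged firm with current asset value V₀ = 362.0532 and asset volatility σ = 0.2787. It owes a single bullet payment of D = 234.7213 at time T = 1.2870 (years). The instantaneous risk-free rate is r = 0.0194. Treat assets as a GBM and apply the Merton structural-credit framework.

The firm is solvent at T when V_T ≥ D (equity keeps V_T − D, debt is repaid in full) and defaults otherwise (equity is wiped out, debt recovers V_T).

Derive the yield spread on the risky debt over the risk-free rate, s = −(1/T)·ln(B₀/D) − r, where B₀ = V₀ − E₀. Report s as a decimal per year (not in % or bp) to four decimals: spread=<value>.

spread=0.0101

d₁ = [ln(V₀/D) + (r + σ²/2)T] / (σ√T)
   = [ln(362.0532/234.7213) + (0.0194 + 0.5·0.2787²)·1.2870] / (0.2787·√1.2870)
   = [0.433392 + 0.074951] / 0.316174 = 1.607795
d₂ = d₁ − σ√T = 1.607795 − 0.316174 = 1.291621
N(d₁) = 0.946060,  N(d₂) = 0.901756,  e^(−rT) = 0.975341
E₀ = V₀·N(d₁) − D·e^(−rT)·N(d₂)
   = 362.0532·0.946060 − 234.7213·0.975341·0.901756 = 136.082036
B₀ = V₀ − E₀ = 362.0532 − 136.082036 = 225.971164
spread = −(1/T)·ln(B₀/D) − r = −(1/1.2870)·ln(225.971164/234.7213) − 0.0194 = 0.01011939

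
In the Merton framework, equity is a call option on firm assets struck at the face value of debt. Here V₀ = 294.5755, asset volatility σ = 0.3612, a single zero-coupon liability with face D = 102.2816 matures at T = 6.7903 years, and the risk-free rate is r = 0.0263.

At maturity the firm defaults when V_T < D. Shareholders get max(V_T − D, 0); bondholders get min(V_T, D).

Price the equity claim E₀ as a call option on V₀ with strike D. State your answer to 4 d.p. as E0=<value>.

E0=215.1431

d₁ = [ln(V₀/D) + (r + σ²/2)T] / (σ√T)
   = [ln(294.5755/102.2816) + (0.0263 + 0.5·0.3612²)·6.7903] / (0.3612·√6.7903)
   = [1.057806 + 0.621535] / 0.941222 = 1.784212
d₂ = d₁ − σ√T = 1.784212 − 0.941222 = 0.842990
N(d₁) = 0.962805,  N(d₂) = 0.800383,  e^(−rT) = 0.836453
E₀ = V₀·N(d₁) − D·e^(−rT)·N(d₂)
   = 294.5755·0.962805 − 102.2816·0.836453·0.800383 = 215.143116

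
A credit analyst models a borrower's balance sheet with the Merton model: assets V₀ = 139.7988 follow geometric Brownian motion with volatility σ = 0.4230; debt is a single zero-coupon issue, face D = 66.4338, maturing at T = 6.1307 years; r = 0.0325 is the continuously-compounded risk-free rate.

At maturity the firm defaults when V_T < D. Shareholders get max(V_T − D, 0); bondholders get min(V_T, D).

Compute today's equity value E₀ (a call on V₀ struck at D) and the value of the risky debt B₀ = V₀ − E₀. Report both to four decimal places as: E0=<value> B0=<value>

d₁ = [ln(V₀/D) + (r + σ²/2)T] / (σ√T)
   = [ln(139.7988/66.4338) + (0.0325 + 0.5·0.4230²)·6.1307] / (0.4230·√6.1307)
   = [0.743998 + 0.747728] / 1.047359 = 1.424274
d₂ = d₁ − σ√T = 1.424274 − 1.047359 = 0.376916
N(d₁) = 0.922816,  N(d₂) = 0.646882,  e^(−rT) = 0.819347
E₀ = V₀·N(d₁) − D·e^(−rT)·N(d₂)
   = 139.7988·0.922816 − 66.4338·0.819347·0.646882 = 93.797348
B₀ = V₀ − E₀ = 139.7988 − 93.797348 = 46.001452

E0=93.7973 B0=46.0015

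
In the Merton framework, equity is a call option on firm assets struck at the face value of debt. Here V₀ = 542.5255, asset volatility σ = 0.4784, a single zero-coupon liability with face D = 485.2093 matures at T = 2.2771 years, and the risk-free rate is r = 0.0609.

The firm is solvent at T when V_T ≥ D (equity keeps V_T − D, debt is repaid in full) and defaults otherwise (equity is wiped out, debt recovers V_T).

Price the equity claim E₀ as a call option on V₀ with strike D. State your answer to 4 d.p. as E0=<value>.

E0=203.7592

d₁ = [ln(V₀/D) + (r + σ²/2)T] / (σ√T)
   = [ln(542.5255/485.2093) + (0.0609 + 0.5·0.4784²)·2.2771] / (0.4784·√2.2771)
   = [0.111655 + 0.399251] / 0.721909 = 0.707716
d₂ = d₁ − σ√T = 0.707716 − 0.721909 = -0.014193
N(d₁) = 0.760439,  N(d₂) = 0.494338,  e^(−rT) = 0.870511
E₀ = V₀·N(d₁) − D·e^(−rT)·N(d₂)
   = 542.5255·0.760439 − 485.2093·0.870511·0.494338 = 203.759185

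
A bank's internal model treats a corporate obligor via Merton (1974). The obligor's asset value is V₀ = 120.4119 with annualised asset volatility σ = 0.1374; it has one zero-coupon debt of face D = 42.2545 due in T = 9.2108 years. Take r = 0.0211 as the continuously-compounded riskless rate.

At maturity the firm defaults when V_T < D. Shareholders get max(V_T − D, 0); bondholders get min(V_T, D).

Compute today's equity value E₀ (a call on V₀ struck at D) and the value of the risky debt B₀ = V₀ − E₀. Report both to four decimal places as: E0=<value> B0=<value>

d₁ = [ln(V₀/D) + (r + σ²/2)T] / (σ√T)
   = [ln(120.4119/42.2545) + (0.0211 + 0.5·0.1374²)·9.2108] / (0.1374·√9.2108)
   = [1.047208 + 0.281292] / 0.416999 = 3.185855
d₂ = d₁ − σ√T = 3.185855 − 0.416999 = 2.768856
N(d₁) = 0.999278,  N(d₂) = 0.997187,  e^(−rT) = 0.823371
E₀ = V₀·N(d₁) − D·e^(−rT)·N(d₂)
   = 120.4119·0.999278 − 42.2545·0.823371·0.997187 = 85.631715
B₀ = V₀ − E₀ = 120.4119 − 85.631715 = 34.780185

E0=85.6317 B0=34.7802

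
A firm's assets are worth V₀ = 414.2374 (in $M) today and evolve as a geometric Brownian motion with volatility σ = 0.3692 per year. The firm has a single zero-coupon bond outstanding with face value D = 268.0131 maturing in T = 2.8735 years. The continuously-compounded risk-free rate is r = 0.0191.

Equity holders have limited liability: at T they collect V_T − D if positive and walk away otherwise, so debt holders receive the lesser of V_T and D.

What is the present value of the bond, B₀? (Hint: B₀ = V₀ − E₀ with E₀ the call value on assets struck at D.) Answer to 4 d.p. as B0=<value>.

d₁ = [ln(V₀/D) + (r + σ²/2)T] / (σ√T)
   = [ln(414.2374/268.0131) + (0.0191 + 0.5·0.3692²)·2.8735] / (0.3692·√2.8735)
   = [0.435403 + 0.250725] / 0.625846 = 1.096322
d₂ = d₁ − σ√T = 1.096322 − 0.625846 = 0.470477
N(d₁) = 0.863531,  N(d₂) = 0.680993,  e^(−rT) = 0.946595
E₀ = V₀·N(d₁) − D·e^(−rT)·N(d₂)
   = 414.2374·0.863531 − 268.0131·0.946595·0.680993 = 184.939114
B₀ = V₀ − E₀ = 414.2374 − 184.939114 = 229.298286

B0=229.2983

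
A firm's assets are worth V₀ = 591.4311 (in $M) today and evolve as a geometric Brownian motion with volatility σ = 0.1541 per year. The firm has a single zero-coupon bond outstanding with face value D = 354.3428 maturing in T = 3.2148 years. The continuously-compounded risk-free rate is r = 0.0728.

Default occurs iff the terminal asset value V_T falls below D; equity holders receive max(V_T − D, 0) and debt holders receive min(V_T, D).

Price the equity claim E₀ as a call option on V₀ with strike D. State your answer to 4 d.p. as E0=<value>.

E0=311.1461

d₁ = [ln(V₀/D) + (r + σ²/2)T] / (σ√T)
   = [ln(591.4311/354.3428) + (0.0728 + 0.5·0.1541²)·3.2148] / (0.1541·√3.2148)
   = [0.512280 + 0.272208] / 0.276299 = 2.839272
d₂ = d₁ − σ√T = 2.839272 − 0.276299 = 2.562972
N(d₁) = 0.997739,  N(d₂) = 0.994811,  e^(−rT) = 0.791332
E₀ = V₀·N(d₁) − D·e^(−rT)·N(d₂)
   = 591.4311·0.997739 − 354.3428·0.791332·0.994811 = 311.146125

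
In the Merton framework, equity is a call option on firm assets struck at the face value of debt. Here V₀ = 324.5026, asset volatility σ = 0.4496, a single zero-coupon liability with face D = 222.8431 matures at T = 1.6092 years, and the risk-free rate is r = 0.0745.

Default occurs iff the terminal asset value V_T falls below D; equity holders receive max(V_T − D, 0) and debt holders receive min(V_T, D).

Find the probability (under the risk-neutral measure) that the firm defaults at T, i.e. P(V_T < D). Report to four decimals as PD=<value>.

d₁ = [ln(V₀/D) + (r + σ²/2)T] / (σ√T)
   = [ln(324.5026/222.8431) + (0.0745 + 0.5·0.4496²)·1.6092] / (0.4496·√1.6092)
   = [0.375826 + 0.282527] / 0.570337 = 1.154323
d₂ = d₁ − σ√T = 1.154323 − 0.570337 = 0.583987
risk-neutral PD = N(−d₂) = N(-0.583987) = 0.279615

PD=0.2796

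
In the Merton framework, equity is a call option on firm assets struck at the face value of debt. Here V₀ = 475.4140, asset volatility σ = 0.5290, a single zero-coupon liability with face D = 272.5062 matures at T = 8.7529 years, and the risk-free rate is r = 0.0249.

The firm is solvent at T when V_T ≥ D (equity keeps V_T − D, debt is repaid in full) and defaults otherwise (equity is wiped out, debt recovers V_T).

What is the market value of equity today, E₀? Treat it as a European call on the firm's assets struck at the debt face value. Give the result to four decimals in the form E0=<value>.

d₁ = [ln(V₀/D) + (r + σ²/2)T] / (σ√T)
   = [ln(475.4140/272.5062) + (0.0249 + 0.5·0.5290²)·8.7529] / (0.5290·√8.7529)
   = [0.556525 + 1.442657] / 1.565062 = 1.277382
d₂ = d₁ − σ√T = 1.277382 − 1.565062 = -0.287681
N(d₁) = 0.899266,  N(d₂) = 0.386796,  e^(−rT) = 0.804168
E₀ = V₀·N(d₁) − D·e^(−rT)·N(d₂)
   = 475.4140·0.899266 − 272.5062·0.804168·0.386796 = 342.761090

E0=342.7611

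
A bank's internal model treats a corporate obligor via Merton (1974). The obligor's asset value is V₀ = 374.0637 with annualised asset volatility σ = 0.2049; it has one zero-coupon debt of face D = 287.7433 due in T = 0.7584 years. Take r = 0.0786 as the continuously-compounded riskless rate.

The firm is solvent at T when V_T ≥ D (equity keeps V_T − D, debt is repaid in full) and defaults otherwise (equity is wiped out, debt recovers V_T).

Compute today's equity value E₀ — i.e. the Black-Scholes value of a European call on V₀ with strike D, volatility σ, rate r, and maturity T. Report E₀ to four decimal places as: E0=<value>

E0=103.7715

d₁ = [ln(V₀/D) + (r + σ²/2)T] / (σ√T)
   = [ln(374.0637/287.7433) + (0.0786 + 0.5·0.2049²)·0.7584] / (0.2049·√0.7584)
   = [0.262357 + 0.075531] / 0.178440 = 1.893571
d₂ = d₁ − σ√T = 1.893571 − 0.178440 = 1.715131
N(d₁) = 0.970859,  N(d₂) = 0.956839,  e^(−rT) = 0.942132
E₀ = V₀·N(d₁) − D·e^(−rT)·N(d₂)
   = 374.0637·0.970859 − 287.7433·0.942132·0.956839 = 103.771526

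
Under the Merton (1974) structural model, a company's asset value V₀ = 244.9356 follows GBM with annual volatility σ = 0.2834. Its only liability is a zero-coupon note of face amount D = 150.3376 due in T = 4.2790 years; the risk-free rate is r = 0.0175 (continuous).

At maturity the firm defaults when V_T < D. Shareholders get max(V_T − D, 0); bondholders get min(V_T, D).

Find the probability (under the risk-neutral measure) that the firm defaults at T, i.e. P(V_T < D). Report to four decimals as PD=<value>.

d₁ = [ln(V₀/D) + (r + σ²/2)T] / (σ√T)
   = [ln(244.9356/150.3376) + (0.0175 + 0.5·0.2834²)·4.2790] / (0.2834·√4.2790)
   = [0.488112 + 0.246718] / 0.586234 = 1.253475
d₂ = d₁ − σ√T = 1.253475 − 0.586234 = 0.667241
risk-neutral PD = N(−d₂) = N(-0.667241) = 0.252309

PD=0.2523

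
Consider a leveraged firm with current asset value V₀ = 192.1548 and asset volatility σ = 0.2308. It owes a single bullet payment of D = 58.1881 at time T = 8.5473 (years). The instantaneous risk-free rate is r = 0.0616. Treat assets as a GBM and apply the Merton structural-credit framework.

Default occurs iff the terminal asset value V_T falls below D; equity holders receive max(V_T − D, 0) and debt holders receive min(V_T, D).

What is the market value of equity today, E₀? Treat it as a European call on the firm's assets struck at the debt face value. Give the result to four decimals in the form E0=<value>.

d₁ = [ln(V₀/D) + (r + σ²/2)T] / (σ√T)
   = [ln(192.1548/58.1881) + (0.0616 + 0.5·0.2308²)·8.5473] / (0.2308·√8.5473)
   = [1.194620 + 0.754165] / 0.674761 = 2.888110
d₂ = d₁ − σ√T = 2.888110 − 0.674761 = 2.213349
N(d₁) = 0.998062,  N(d₂) = 0.986563,  e^(−rT) = 0.590661
E₀ = V₀·N(d₁) − D·e^(−rT)·N(d₂)
   = 192.1548·0.998062 − 58.1881·0.590661·0.986563 = 157.874835

E0=157.8748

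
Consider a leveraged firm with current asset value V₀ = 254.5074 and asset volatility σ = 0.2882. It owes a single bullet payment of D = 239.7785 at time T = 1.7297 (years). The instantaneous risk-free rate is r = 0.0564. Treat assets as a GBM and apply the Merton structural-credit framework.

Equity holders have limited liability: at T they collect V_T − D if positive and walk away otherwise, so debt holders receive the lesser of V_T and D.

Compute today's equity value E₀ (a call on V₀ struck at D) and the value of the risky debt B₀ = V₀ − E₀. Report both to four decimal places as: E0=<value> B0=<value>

E0=56.9449 B0=197.5625

d₁ = [ln(V₀/D) + (r + σ²/2)T] / (σ√T)
   = [ln(254.5074/239.7785) + (0.0564 + 0.5·0.2882²)·1.7297] / (0.2882·√1.7297)
   = [0.059614 + 0.169389] / 0.379035 = 0.604174
d₂ = d₁ − σ√T = 0.604174 − 0.379035 = 0.225139
N(d₁) = 0.727136,  N(d₂) = 0.589064,  e^(−rT) = 0.907052
E₀ = V₀·N(d₁) − D·e^(−rT)·N(d₂)
   = 254.5074·0.727136 − 239.7785·0.907052·0.589064 = 56.944901
B₀ = V₀ − E₀ = 254.5074 − 56.944901 = 197.562499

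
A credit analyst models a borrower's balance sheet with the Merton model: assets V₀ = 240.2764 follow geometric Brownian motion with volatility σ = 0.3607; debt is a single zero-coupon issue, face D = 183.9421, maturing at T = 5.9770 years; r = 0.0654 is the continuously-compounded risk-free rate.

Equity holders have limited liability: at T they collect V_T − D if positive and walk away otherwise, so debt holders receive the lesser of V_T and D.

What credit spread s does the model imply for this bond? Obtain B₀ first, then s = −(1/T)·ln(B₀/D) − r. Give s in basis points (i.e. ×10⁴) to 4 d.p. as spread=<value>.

spread=277.8271

d₁ = [ln(V₀/D) + (r + σ²/2)T] / (σ√T)
   = [ln(240.2764/183.9421) + (0.0654 + 0.5·0.3607²)·5.9770] / (0.3607·√5.9770)
   = [0.267169 + 0.779713] / 0.881836 = 1.187162
d₂ = d₁ − σ√T = 1.187162 − 0.881836 = 0.305326
N(d₁) = 0.882418,  N(d₂) = 0.619941,  e^(−rT) = 0.676451
E₀ = V₀·N(d₁) − D·e^(−rT)·N(d₂)
   = 240.2764·0.882418 − 183.9421·0.676451·0.619941 = 134.886376
B₀ = V₀ − E₀ = 240.2764 − 134.886376 = 105.390024
spread = −(1/T)·ln(B₀/D) − r = −(1/5.9770)·ln(105.390024/183.9421) − 0.0654 = 0.02778271
in basis points: 0.02778271 × 10⁴ = 277.8271 bp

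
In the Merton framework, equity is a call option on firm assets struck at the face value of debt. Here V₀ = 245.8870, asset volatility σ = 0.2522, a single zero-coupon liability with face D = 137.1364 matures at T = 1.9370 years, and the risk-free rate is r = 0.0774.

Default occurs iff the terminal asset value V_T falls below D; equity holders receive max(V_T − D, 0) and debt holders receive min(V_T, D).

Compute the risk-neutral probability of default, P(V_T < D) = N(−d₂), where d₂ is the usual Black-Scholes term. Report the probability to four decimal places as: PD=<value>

PD=0.0277

d₁ = [ln(V₀/D) + (r + σ²/2)T] / (σ√T)
   = [ln(245.8870/137.1364) + (0.0774 + 0.5·0.2522²)·1.9370] / (0.2522·√1.9370)
   = [0.583896 + 0.211525] / 0.351002 = 2.266143
d₂ = d₁ − σ√T = 2.266143 − 0.351002 = 1.915140
risk-neutral PD = N(−d₂) = N(-1.915140) = 0.027737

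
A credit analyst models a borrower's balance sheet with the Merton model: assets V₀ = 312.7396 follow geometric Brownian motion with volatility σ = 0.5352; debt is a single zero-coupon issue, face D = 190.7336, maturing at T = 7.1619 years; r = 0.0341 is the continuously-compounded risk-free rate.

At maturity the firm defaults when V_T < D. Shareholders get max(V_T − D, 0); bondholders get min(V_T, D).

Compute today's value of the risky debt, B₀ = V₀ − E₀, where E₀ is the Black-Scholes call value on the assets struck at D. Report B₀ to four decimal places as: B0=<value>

d₁ = [ln(V₀/D) + (r + σ²/2)T] / (σ√T)
   = [ln(312.7396/190.7336) + (0.0341 + 0.5·0.5352²)·7.1619] / (0.5352·√7.1619)
   = [0.494493 + 1.269945] / 1.432288 = 1.231902
d₂ = d₁ − σ√T = 1.231902 − 1.432288 = -0.200386
N(d₁) = 0.891007,  N(d₂) = 0.420589,  e^(−rT) = 0.783315
E₀ = V₀·N(d₁) − D·e^(−rT)·N(d₂)
   = 312.7396·0.891007 − 190.7336·0.783315·0.420589 = 215.815286
B₀ = V₀ − E₀ = 312.7396 − 215.815286 = 96.924314

B0=96.9243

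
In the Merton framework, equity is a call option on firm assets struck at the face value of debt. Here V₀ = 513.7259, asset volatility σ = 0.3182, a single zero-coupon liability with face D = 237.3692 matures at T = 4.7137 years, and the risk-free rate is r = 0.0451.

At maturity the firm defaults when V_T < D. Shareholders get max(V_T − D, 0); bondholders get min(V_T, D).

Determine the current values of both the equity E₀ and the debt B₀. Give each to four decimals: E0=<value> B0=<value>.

E0=329.0244 B0=184.7015

d₁ = [ln(V₀/D) + (r + σ²/2)T] / (σ√T)
   = [ln(513.7259/237.3692) + (0.0451 + 0.5·0.3182²)·4.7137] / (0.3182·√4.7137)
   = [0.772073 + 0.451222] / 0.690846 = 1.770721
d₂ = d₁ − σ√T = 1.770721 − 0.690846 = 1.079875
N(d₁) = 0.961696,  N(d₂) = 0.859901,  e^(−rT) = 0.808489
E₀ = V₀·N(d₁) − D·e^(−rT)·N(d₂)
   = 513.7259·0.961696 − 237.3692·0.808489·0.859901 = 329.024361
B₀ = V₀ − E₀ = 513.7259 − 329.024361 = 184.701539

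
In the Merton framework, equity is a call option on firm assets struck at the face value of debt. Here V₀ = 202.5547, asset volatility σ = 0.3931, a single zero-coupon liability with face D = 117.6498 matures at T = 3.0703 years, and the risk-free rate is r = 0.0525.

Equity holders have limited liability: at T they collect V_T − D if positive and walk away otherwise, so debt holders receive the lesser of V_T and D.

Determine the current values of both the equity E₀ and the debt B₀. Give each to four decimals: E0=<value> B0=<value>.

E0=109.9536 B0=92.6011

d₁ = [ln(V₀/D) + (r + σ²/2)T] / (σ√T)
   = [ln(202.5547/117.6498) + (0.0525 + 0.5·0.3931²)·3.0703] / (0.3931·√3.0703)
   = [0.543298 + 0.398414] / 0.688800 = 1.367176
d₂ = d₁ − σ√T = 1.367176 − 0.688800 = 0.678375
N(d₁) = 0.914215,  N(d₂) = 0.751233,  e^(−rT) = 0.851130
E₀ = V₀·N(d₁) − D·e^(−rT)·N(d₂)
   = 202.5547·0.914215 − 117.6498·0.851130·0.751233 = 109.953616
B₀ = V₀ − E₀ = 202.5547 − 109.953616 = 92.601084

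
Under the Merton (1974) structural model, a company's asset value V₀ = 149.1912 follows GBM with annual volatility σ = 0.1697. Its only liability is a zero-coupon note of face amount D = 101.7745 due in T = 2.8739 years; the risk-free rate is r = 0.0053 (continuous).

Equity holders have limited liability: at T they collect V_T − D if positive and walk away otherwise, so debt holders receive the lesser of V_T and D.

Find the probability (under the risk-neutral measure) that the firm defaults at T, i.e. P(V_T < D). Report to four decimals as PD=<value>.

PD=0.1078

d₁ = [ln(V₀/D) + (r + σ²/2)T] / (σ√T)
   = [ln(149.1912/101.7745) + (0.0053 + 0.5·0.1697²)·2.8739] / (0.1697·√2.8739)
   = [0.382469 + 0.056613] / 0.287685 = 1.526259
d₂ = d₁ − σ√T = 1.526259 − 0.287685 = 1.238573
risk-neutral PD = N(−d₂) = N(-1.238573) = 0.107752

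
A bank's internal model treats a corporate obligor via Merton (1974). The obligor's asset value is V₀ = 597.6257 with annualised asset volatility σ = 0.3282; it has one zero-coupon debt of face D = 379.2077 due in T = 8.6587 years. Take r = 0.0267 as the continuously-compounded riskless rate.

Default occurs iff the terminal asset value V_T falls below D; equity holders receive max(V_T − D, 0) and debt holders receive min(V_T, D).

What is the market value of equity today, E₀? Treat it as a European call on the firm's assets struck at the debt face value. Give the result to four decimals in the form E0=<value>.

E0=350.5238

d₁ = [ln(V₀/D) + (r + σ²/2)T] / (σ√T)
   = [ln(597.6257/379.2077) + (0.0267 + 0.5·0.3282²)·8.6587] / (0.3282·√8.6587)
   = [0.454881 + 0.697524] / 0.965750 = 1.193274
d₂ = d₁ − σ√T = 1.193274 − 0.965750 = 0.227523
N(d₁) = 0.883619,  N(d₂) = 0.589992,  e^(−rT) = 0.793591
E₀ = V₀·N(d₁) − D·e^(−rT)·N(d₂)
   = 597.6257·0.883619 − 379.2077·0.793591·0.589992 = 350.523814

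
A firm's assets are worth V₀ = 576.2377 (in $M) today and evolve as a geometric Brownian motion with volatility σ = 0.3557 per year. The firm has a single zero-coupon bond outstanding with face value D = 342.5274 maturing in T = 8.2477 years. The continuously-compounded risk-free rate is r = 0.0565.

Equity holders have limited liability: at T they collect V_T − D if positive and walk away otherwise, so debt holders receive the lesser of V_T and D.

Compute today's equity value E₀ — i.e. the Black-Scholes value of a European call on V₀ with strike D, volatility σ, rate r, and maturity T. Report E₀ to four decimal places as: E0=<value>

E0=390.7782

d₁ = [ln(V₀/D) + (r + σ²/2)T] / (σ√T)
   = [ln(576.2377/342.5274) + (0.0565 + 0.5·0.3557²)·8.2477] / (0.3557·√8.2477)
   = [0.520169 + 0.987755] / 1.021528 = 1.476145
d₂ = d₁ − σ√T = 1.476145 − 1.021528 = 0.454617
N(d₁) = 0.930048,  N(d₂) = 0.675308,  e^(−rT) = 0.627510
E₀ = V₀·N(d₁) − D·e^(−rT)·N(d₂)
   = 576.2377·0.930048 − 342.5274·0.627510·0.675308 = 390.778165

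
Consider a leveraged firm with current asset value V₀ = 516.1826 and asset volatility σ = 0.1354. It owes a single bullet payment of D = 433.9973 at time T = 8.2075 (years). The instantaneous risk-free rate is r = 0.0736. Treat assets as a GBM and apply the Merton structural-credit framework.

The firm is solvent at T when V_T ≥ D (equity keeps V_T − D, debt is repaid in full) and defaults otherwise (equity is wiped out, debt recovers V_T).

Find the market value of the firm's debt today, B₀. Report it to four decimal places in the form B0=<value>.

d₁ = [ln(V₀/D) + (r + σ²/2)T] / (σ√T)
   = [ln(516.1826/433.9973) + (0.0736 + 0.5·0.1354²)·8.2075] / (0.1354·√8.2075)
   = [0.173422 + 0.679307] / 0.387904 = 2.198300
d₂ = d₁ − σ√T = 2.198300 − 0.387904 = 1.810396
N(d₁) = 0.986036,  N(d₂) = 0.964883,  e^(−rT) = 0.546581
E₀ = V₀·N(d₁) − D·e^(−rT)·N(d₂)
   = 516.1826·0.986036 − 433.9973·0.546581·0.964883 = 280.090154
B₀ = V₀ − E₀ = 516.1826 − 280.090154 = 236.092446

B0=236.0924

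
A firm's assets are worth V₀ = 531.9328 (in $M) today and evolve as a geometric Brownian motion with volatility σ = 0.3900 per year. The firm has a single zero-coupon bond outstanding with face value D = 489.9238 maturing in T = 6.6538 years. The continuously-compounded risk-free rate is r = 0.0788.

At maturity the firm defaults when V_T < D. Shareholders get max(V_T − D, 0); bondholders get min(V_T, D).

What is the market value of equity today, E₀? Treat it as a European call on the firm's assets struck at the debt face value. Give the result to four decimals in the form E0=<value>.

E0=303.9032

d₁ = [ln(V₀/D) + (r + σ²/2)T] / (σ√T)
   = [ln(531.9328/489.9238) + (0.0788 + 0.5·0.3900²)·6.6538] / (0.3900·√6.6538)
   = [0.082267 + 1.030341] / 1.006003 = 1.105969
d₂ = d₁ − σ√T = 1.105969 − 1.006003 = 0.099965
N(d₁) = 0.865630,  N(d₂) = 0.539814,  e^(−rT) = 0.591958
E₀ = V₀·N(d₁) − D·e^(−rT)·N(d₂)
   = 531.9328·0.865630 − 489.9238·0.591958·0.539814 = 303.903151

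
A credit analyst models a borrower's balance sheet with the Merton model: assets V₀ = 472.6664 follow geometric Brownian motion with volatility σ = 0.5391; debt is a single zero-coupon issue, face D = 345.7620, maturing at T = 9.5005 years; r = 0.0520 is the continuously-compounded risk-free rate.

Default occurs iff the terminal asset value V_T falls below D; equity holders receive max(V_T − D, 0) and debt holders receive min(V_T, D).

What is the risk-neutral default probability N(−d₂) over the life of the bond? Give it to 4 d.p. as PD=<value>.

PD=0.6351

d₁ = [ln(V₀/D) + (r + σ²/2)T] / (σ√T)
   = [ln(472.6664/345.7620) + (0.0520 + 0.5·0.5391²)·9.5005] / (0.5391·√9.5005)
   = [0.312639 + 1.874586] / 1.661662 = 1.316288
d₂ = d₁ − σ√T = 1.316288 − 1.661662 = -0.345374
risk-neutral PD = N(−d₂) = N(0.345374) = 0.635093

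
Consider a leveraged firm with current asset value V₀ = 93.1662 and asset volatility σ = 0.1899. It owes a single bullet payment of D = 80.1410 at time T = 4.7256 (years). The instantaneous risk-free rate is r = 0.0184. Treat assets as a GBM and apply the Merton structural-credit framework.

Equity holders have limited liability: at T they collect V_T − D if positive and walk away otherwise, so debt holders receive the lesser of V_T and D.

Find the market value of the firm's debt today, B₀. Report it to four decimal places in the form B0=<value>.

B0=67.5402

d₁ = [ln(V₀/D) + (r + σ²/2)T] / (σ√T)
   = [ln(93.1662/80.1410) + (0.0184 + 0.5·0.1899²)·4.7256] / (0.1899·√4.7256)
   = [0.150597 + 0.172158] / 0.412813 = 0.781845
d₂ = d₁ − σ√T = 0.781845 − 0.412813 = 0.369032
N(d₁) = 0.782847,  N(d₂) = 0.643948,  e^(−rT) = 0.916722
E₀ = V₀·N(d₁) − D·e^(−rT)·N(d₂)
   = 93.1662·0.782847 − 80.1410·0.916722·0.643948 = 25.625955
B₀ = V₀ − E₀ = 93.1662 − 25.625955 = 67.540245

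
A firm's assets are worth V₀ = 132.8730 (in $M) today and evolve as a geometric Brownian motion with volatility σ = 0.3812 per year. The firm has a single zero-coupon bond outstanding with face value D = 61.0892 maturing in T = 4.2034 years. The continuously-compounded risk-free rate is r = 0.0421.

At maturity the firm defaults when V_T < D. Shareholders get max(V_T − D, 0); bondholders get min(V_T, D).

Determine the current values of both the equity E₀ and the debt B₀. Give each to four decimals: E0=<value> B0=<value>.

d₁ = [ln(V₀/D) + (r + σ²/2)T] / (σ√T)
   = [ln(132.8730/61.0892) + (0.0421 + 0.5·0.3812²)·4.2034] / (0.3812·√4.2034)
   = [0.777059 + 0.482368] / 0.781544 = 1.611461
d₂ = d₁ − σ√T = 1.611461 − 0.781544 = 0.829917
N(d₁) = 0.946460,  N(d₂) = 0.796707,  e^(−rT) = 0.837811
E₀ = V₀·N(d₁) − D·e^(−rT)·N(d₂)
   = 132.8730·0.946460 − 61.0892·0.837811·0.796707 = 84.982608
B₀ = V₀ − E₀ = 132.8730 − 84.982608 = 47.890392

E0=84.9826 B0=47.8904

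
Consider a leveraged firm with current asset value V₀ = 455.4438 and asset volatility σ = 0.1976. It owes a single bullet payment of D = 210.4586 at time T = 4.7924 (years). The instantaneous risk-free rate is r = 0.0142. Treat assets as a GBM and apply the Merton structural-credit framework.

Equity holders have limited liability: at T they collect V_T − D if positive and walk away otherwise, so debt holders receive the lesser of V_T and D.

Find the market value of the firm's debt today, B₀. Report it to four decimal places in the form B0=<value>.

d₁ = [ln(V₀/D) + (r + σ²/2)T] / (σ√T)
   = [ln(455.4438/210.4586) + (0.0142 + 0.5·0.1976²)·4.7924] / (0.1976·√4.7924)
   = [0.771983 + 0.161614] / 0.432577 = 2.158221
d₂ = d₁ − σ√T = 2.158221 − 0.432577 = 1.725644
N(d₁) = 0.984545,  N(d₂) = 0.957794,  e^(−rT) = 0.934212
E₀ = V₀·N(d₁) − D·e^(−rT)·N(d₂)
   = 455.4438·0.984545 − 210.4586·0.934212·0.957794 = 260.090050
B₀ = V₀ − E₀ = 455.4438 − 260.090050 = 195.353750

B0=195.3538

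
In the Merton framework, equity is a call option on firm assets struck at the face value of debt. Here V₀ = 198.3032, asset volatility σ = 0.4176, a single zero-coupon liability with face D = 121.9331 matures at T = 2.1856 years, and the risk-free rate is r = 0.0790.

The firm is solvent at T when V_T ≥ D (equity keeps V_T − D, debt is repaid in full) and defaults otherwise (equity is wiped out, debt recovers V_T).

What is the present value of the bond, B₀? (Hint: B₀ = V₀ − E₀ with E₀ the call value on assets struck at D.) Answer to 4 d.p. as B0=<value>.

d₁ = [ln(V₀/D) + (r + σ²/2)T] / (σ√T)
   = [ln(198.3032/121.9331) + (0.0790 + 0.5·0.4176²)·2.1856] / (0.4176·√2.1856)
   = [0.486325 + 0.363236] / 0.617370 = 1.376095
d₂ = d₁ − σ√T = 1.376095 − 0.617370 = 0.758724
N(d₁) = 0.915604,  N(d₂) = 0.775991,  e^(−rT) = 0.841422
E₀ = V₀·N(d₁) − D·e^(−rT)·N(d₂)
   = 198.3032·0.915604 − 121.9331·0.841422·0.775991 = 101.952684
B₀ = V₀ − E₀ = 198.3032 − 101.952684 = 96.350516

B0=96.3505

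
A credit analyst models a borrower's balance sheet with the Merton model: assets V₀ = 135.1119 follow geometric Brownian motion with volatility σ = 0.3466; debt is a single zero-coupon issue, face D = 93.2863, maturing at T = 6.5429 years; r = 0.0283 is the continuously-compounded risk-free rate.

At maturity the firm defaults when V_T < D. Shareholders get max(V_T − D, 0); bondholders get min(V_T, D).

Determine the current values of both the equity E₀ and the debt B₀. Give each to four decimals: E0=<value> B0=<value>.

d₁ = [ln(V₀/D) + (r + σ²/2)T] / (σ√T)
   = [ln(135.1119/93.2863) + (0.0283 + 0.5·0.3466²)·6.5429] / (0.3466·√6.5429)
   = [0.370430 + 0.578168] / 0.886571 = 1.069963
d₂ = d₁ − σ√T = 1.069963 − 0.886571 = 0.183392
N(d₁) = 0.857682,  N(d₂) = 0.572755,  e^(−rT) = 0.830968
E₀ = V₀·N(d₁) − D·e^(−rT)·N(d₂)
   = 135.1119·0.857682 − 93.2863·0.830968·0.572755 = 71.484297
B₀ = V₀ − E₀ = 135.1119 − 71.484297 = 63.627603

E0=71.4843 B0=63.6276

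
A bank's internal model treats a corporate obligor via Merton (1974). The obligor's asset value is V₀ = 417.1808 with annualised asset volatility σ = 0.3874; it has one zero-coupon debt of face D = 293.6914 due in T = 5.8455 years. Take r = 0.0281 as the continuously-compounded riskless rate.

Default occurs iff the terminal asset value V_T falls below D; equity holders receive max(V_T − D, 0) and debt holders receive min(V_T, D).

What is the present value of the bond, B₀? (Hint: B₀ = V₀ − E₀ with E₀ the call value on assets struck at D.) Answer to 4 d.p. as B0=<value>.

d₁ = [ln(V₀/D) + (r + σ²/2)T] / (σ√T)
   = [ln(417.1808/293.6914) + (0.0281 + 0.5·0.3874²)·5.8455] / (0.3874·√5.8455)
   = [0.350990 + 0.602901] / 0.936635 = 1.018424
d₂ = d₁ − σ√T = 1.018424 − 0.936635 = 0.081789
N(d₁) = 0.845762,  N(d₂) = 0.532593,  e^(−rT) = 0.848523
E₀ = V₀·N(d₁) − D·e^(−rT)·N(d₂)
   = 417.1808·0.845762 − 293.6914·0.848523·0.532593 = 220.111445
B₀ = V₀ − E₀ = 417.1808 − 220.111445 = 197.069355

B0=197.0694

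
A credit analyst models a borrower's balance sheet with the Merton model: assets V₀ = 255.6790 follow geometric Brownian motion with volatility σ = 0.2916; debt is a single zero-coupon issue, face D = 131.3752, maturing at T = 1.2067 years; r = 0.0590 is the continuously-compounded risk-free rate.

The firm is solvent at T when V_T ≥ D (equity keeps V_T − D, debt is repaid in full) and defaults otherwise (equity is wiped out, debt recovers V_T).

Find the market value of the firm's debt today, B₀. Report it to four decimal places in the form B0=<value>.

d₁ = [ln(V₀/D) + (r + σ²/2)T] / (σ√T)
   = [ln(255.6790/131.3752) + (0.0590 + 0.5·0.2916²)·1.2067] / (0.2916·√1.2067)
   = [0.665865 + 0.122498] / 0.320322 = 2.461158
d₂ = d₁ − σ√T = 2.461158 − 0.320322 = 2.140836
N(d₁) = 0.993076,  N(d₂) = 0.983856,  e^(−rT) = 0.931280
E₀ = V₀·N(d₁) − D·e^(−rT)·N(d₂)
   = 255.6790·0.993076 − 131.3752·0.931280·0.983856 = 133.536591
B₀ = V₀ − E₀ = 255.6790 − 133.536591 = 122.142409

B0=122.1424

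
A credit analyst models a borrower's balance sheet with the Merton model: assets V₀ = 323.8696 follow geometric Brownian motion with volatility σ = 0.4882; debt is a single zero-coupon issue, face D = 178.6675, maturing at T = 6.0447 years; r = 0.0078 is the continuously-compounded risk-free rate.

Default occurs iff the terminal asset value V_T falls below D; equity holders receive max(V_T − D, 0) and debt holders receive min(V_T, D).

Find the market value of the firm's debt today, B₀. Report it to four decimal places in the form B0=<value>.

d₁ = [ln(V₀/D) + (r + σ²/2)T] / (σ√T)
   = [ln(323.8696/178.6675) + (0.0078 + 0.5·0.4882²)·6.0447] / (0.4882·√6.0447)
   = [0.594814 + 0.767493] / 1.200287 = 1.134985
d₂ = d₁ − σ√T = 1.134985 − 1.200287 = -0.065302
N(d₁) = 0.871809,  N(d₂) = 0.473967,  e^(−rT) = 0.953946
E₀ = V₀·N(d₁) − D·e^(−rT)·N(d₂)
   = 323.8696·0.871809 − 178.6675·0.953946·0.473967 = 201.570049
B₀ = V₀ − E₀ = 323.8696 − 201.570049 = 122.299551

B0=122.2996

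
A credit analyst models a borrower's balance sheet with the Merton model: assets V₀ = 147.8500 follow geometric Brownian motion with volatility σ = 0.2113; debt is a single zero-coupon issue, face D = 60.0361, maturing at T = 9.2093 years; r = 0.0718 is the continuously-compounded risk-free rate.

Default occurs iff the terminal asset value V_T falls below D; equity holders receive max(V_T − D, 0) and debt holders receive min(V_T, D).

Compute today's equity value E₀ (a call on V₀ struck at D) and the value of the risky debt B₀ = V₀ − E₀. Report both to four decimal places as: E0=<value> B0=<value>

d₁ = [ln(V₀/D) + (r + σ²/2)T] / (σ√T)
   = [ln(147.8500/60.0361) + (0.0718 + 0.5·0.2113²)·9.2093] / (0.2113·√9.2093)
   = [0.901252 + 0.866815] / 0.641228 = 2.757312
d₂ = d₁ − σ√T = 2.757312 − 0.641228 = 2.116083
N(d₁) = 0.997086,  N(d₂) = 0.982831,  e^(−rT) = 0.516217
E₀ = V₀·N(d₁) − D·e^(−rT)·N(d₂)
   = 147.8500·0.997086 − 60.0361·0.516217·0.982831 = 116.959601
B₀ = V₀ − E₀ = 147.8500 − 116.959601 = 30.890399

E0=116.9596 B0=30.8904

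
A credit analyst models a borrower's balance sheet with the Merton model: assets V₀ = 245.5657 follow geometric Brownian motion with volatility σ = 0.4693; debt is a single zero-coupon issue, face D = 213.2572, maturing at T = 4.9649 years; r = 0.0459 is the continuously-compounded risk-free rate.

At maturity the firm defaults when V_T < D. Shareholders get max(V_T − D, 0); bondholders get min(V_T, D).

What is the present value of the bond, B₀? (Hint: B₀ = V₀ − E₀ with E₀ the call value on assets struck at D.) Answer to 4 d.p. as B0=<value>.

B0=120.2427

d₁ = [ln(V₀/D) + (r + σ²/2)T] / (σ√T)
   = [ln(245.5657/213.2572) + (0.0459 + 0.5·0.4693²)·4.9649] / (0.4693·√4.9649)
   = [0.141066 + 0.774630] / 1.045697 = 0.875680
d₂ = d₁ − σ√T = 0.875680 − 1.045697 = -0.170017
N(d₁) = 0.809398,  N(d₂) = 0.432498,  e^(−rT) = 0.796213
E₀ = V₀·N(d₁) − D·e^(−rT)·N(d₂)
   = 245.5657·0.809398 − 213.2572·0.796213·0.432498 = 125.322975
B₀ = V₀ − E₀ = 245.5657 − 125.322975 = 120.242725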